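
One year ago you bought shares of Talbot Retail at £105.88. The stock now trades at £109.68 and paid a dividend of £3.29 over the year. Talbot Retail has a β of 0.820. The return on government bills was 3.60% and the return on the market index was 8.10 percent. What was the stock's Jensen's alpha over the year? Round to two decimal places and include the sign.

-0.59%

Realised HPR = (P1 + D1 − P0) / P0 = (109.68 + 3.29 − 105.88) / 105.88 = 7.09 / 105.88 = 6.6963%
MRP = 8.10% − 3.60% = 4.50%
CAPM required = R_f + β·MRP = 3.60% + 0.820 × 4.50% = 7.29000%
α = realised − required = 6.6963% − 7.29000% = -0.59%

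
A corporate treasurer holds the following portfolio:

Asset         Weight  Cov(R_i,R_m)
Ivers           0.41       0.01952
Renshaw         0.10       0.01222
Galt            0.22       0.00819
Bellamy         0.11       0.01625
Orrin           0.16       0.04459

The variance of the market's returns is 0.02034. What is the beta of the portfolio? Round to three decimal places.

0.981

β_Ivers = 0.01952 / 0.02034 = 0.9597
β_Renshaw = 0.01222 / 0.02034 = 0.6008
β_Galt = 0.00819 / 0.02034 = 0.4027
β_Bellamy = 0.01625 / 0.02034 = 0.7989
β_Orrin = 0.04459 / 0.02034 = 2.1922
β_P = Σ w_i β_i = 0.41×0.9597 + 0.10×0.6008 + 0.22×0.4027 + 0.11×0.7989 + 0.16×2.1922 = 0.9808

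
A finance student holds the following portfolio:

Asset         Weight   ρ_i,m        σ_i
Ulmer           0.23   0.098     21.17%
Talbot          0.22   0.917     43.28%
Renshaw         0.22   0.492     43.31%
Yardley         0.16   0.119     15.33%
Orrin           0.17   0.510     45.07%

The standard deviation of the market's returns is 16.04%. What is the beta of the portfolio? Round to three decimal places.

1.128

β_Ulmer = 0.098 × 21.17% / 16.04% = 0.1293
β_Talbot = 0.917 × 43.28% / 16.04% = 2.4743
β_Renshaw = 0.492 × 43.31% / 16.04% = 1.3285
β_Yardley = 0.119 × 15.33% / 16.04% = 0.1137
β_Orrin = 0.510 × 45.07% / 16.04% = 1.4330
β_P = Σ w_i β_i = 0.23×0.1293 + 0.22×2.4743 + 0.22×1.3285 + 0.16×0.1137 + 0.17×1.4330 = 1.1282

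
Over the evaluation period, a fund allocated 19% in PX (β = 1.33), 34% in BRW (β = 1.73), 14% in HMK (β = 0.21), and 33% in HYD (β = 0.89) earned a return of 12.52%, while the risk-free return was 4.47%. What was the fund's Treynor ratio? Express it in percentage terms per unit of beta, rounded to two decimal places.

6.92%

β_P = 0.19×1.33 + 0.34×1.73 + 0.14×0.21 + 0.33×0.89 = 1.1640
Treynor = (R_P − R_f) / β_P = (12.52% − 4.47%) / 1.1640 = 8.05% / 1.1640 = 6.92%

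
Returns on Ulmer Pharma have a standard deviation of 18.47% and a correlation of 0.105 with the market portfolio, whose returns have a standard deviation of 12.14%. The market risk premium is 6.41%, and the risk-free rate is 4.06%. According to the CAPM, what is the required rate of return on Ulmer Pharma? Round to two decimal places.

β = ρ × σ_i / σ_m = 0.105 × 18.47% / 12.14% = 0.1597
E(R) = 4.06% + 0.1597 × 6.41% = 5.08%

5.08%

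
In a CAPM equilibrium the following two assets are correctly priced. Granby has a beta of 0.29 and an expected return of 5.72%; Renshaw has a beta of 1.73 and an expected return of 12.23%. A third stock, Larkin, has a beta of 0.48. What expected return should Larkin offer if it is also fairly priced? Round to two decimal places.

6.58%

MRP (SML slope) = (12.23% − 5.72%) / (1.73 − 0.29) = 6.51% / 1.44 = 4.5208%
R_f (intercept) = 5.72% − 0.29 × 4.5208% = 4.4090%
E(R_Larkin) = R_f + β × MRP = 4.4090% + 0.48 × 4.5208% = 6.58%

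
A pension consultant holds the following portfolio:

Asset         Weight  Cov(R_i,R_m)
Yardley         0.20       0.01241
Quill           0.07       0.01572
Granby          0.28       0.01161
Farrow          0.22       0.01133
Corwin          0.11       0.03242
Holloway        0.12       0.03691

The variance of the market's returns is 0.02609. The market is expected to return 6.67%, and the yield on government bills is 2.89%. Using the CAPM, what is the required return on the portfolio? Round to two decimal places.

β_Yardley = 0.01241 / 0.02609 = 0.4757
β_Quill = 0.01572 / 0.02609 = 0.6025
β_Granby = 0.01161 / 0.02609 = 0.4450
β_Farrow = 0.01133 / 0.02609 = 0.4343
β_Corwin = 0.03242 / 0.02609 = 1.2426
β_Holloway = 0.03691 / 0.02609 = 1.4147
β_P = Σ w_i β_i = 0.20×0.4757 + 0.07×0.6025 + 0.28×0.4450 + 0.22×0.4343 + 0.11×1.2426 + 0.12×1.4147 = 0.6639
MRP = 6.67% − 2.89% = 3.78%
E(R_P) = R_f + β_P × MRP = 2.89% + 0.6639 × 3.78% = 5.40%

5.40%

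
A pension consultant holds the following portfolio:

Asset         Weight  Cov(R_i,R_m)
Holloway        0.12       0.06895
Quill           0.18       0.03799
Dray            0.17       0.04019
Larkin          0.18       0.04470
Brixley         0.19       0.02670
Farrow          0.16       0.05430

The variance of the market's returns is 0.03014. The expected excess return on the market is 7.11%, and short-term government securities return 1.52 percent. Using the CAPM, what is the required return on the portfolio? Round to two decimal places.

11.84%

β_Holloway = 0.06895 / 0.03014 = 2.2877
β_Quill = 0.03799 / 0.03014 = 1.2605
β_Dray = 0.04019 / 0.03014 = 1.3334
β_Larkin = 0.04470 / 0.03014 = 1.4831
β_Brixley = 0.02670 / 0.03014 = 0.8859
β_Farrow = 0.05430 / 0.03014 = 1.8016
β_P = Σ w_i β_i = 0.12×2.2877 + 0.18×1.2605 + 0.17×1.3334 + 0.18×1.4831 + 0.19×0.8859 + 0.16×1.8016 = 1.4516
E(R_P) = R_f + β_P × MRP = 1.52% + 1.4516 × 7.11% = 11.84%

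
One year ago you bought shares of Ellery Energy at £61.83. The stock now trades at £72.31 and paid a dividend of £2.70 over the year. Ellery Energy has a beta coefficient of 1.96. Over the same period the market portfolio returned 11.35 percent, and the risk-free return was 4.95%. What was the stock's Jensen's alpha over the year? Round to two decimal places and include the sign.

Realised HPR = (P1 + D1 − P0) / P0 = (72.31 + 2.70 − 61.83) / 61.83 = 13.18 / 61.83 = 21.3165%
MRP = 11.35% − 4.95% = 6.40%
CAPM required = R_f + β·MRP = 4.95% + 1.96 × 6.40% = 17.4940%
α = realised − required = 21.3165% − 17.4940% = +3.82%

+3.82%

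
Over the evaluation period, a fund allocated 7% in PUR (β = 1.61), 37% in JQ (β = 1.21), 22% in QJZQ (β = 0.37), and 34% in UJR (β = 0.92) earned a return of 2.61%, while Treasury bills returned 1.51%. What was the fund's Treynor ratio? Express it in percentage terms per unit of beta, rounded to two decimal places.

1.15%

β_P = 0.07×1.61 + 0.37×1.21 + 0.22×0.37 + 0.34×0.92 = 0.9546
Treynor = (R_P − R_f) / β_P = (2.61% − 1.51%) / 0.9546 = 1.10% / 0.9546 = 1.15%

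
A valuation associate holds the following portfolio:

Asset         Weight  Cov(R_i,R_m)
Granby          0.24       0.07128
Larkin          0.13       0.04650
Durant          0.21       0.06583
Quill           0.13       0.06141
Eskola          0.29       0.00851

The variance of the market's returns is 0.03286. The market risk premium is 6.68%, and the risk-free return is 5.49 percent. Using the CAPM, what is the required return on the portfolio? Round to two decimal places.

β_Granby = 0.07128 / 0.03286 = 2.1692
β_Larkin = 0.04650 / 0.03286 = 1.4151
β_Durant = 0.06583 / 0.03286 = 2.0033
β_Quill = 0.06141 / 0.03286 = 1.8688
β_Eskola = 0.00851 / 0.03286 = 0.2590
β_P = Σ w_i β_i = 0.24×2.1692 + 0.13×1.4151 + 0.21×2.0033 + 0.13×1.8688 + 0.29×0.2590 = 1.4433
E(R_P) = R_f + β_P × MRP = 5.49% + 1.4433 × 6.68% = 15.13%

15.13%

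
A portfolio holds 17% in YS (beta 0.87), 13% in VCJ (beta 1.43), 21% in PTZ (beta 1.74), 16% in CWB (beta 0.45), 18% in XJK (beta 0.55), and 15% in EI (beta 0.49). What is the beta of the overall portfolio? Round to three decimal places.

β_P = Σ w_i β_i = 0.17×0.87 + 0.13×1.43 + 0.21×1.74 + 0.16×0.45 + 0.18×0.55 + 0.15×0.49 = 0.9437

0.944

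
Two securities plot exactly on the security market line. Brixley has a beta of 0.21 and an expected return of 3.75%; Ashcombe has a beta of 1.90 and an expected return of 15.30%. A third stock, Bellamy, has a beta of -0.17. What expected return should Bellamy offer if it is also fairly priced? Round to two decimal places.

1.15%

MRP (SML slope) = (15.30% − 3.75%) / (1.90 − 0.21) = 11.55% / 1.69 = 6.8343%
R_f (intercept) = 3.75% − 0.21 × 6.8343% = 2.3148%
E(R_Bellamy) = R_f + β × MRP = 2.3148% + -0.17 × 6.8343% = 1.15%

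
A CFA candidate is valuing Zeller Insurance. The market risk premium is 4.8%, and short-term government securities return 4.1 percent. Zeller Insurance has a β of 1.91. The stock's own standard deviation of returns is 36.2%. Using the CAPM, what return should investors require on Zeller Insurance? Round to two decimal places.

E(R) = R_f + β × MRP = 4.1% + 1.91 × 4.8% = 13.27%

13.27%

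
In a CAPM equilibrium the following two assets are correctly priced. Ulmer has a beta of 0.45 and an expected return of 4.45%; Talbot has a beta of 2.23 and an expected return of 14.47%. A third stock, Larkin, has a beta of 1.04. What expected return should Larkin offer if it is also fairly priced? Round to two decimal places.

MRP (SML slope) = (14.47% − 4.45%) / (2.23 − 0.45) = 10.02% / 1.78 = 5.6292%
R_f (intercept) = 4.45% − 0.45 × 5.6292% = 1.9169%
E(R_Larkin) = R_f + β × MRP = 1.9169% + 1.04 × 5.6292% = 7.77%

7.77%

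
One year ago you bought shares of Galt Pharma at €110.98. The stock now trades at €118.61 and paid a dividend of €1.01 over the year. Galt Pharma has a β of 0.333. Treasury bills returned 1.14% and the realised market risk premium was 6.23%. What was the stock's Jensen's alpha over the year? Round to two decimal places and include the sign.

+4.57%

Realised HPR = (P1 + D1 − P0) / P0 = (118.61 + 1.01 − 110.98) / 110.98 = 8.64 / 110.98 = 7.7852%
CAPM required = R_f + β·MRP = 1.14% + 0.333 × 6.23% = 3.21459%
α = realised − required = 7.7852% − 3.21459% = +4.57%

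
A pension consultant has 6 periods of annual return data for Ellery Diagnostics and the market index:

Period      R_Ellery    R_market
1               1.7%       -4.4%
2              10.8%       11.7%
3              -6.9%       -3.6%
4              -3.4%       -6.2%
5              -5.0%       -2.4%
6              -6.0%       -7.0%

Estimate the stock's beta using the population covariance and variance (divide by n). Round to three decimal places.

Mean R_i = (1.7 + 10.8 − 6.9 − 3.4 − 5.0 − 6.0) / 6 = -1.4667%
Mean R_m = (-4.4 + 11.7 − 3.6 − 6.2 − 2.4 − 7.0) / 6 = -1.9833%
Σ(R_i − R̄_i)(R_m − R̄_m) = 201.3467  ⇒  Cov = 201.3467 / 6 = 33.5578
Σ(R_m − R̄_m)² = 238.8083  ⇒  Var(R_m) = 238.8083 / 6 = 39.8014
β = Cov / Var(R_m) = 33.5578 / 39.8014 = 0.8431

0.843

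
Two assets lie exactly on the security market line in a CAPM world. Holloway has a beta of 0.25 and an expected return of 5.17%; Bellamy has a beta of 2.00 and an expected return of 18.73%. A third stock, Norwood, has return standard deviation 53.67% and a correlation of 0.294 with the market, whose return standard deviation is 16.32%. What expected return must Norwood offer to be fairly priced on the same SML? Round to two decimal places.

MRP = (18.73% − 5.17%) / (2.00 − 0.25) = 7.7486%
R_f = 5.17% − 0.25 × 7.7486% = 3.2329%
β_Norwood = ρ·σ_i/σ_m = 0.294 × 53.67 / 16.32 = 0.9668
E(R_Norwood) = R_f + β × MRP = 3.2329% + 0.9668 × 7.7486% = 10.72%

10.72%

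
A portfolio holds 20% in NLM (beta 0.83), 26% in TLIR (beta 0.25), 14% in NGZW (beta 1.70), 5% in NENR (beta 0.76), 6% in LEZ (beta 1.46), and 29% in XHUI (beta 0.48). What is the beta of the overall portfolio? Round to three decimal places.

0.734

β_P = Σ w_i β_i = 0.20×0.83 + 0.26×0.25 + 0.14×1.70 + 0.05×0.76 + 0.06×1.46 + 0.29×0.48 = 0.7338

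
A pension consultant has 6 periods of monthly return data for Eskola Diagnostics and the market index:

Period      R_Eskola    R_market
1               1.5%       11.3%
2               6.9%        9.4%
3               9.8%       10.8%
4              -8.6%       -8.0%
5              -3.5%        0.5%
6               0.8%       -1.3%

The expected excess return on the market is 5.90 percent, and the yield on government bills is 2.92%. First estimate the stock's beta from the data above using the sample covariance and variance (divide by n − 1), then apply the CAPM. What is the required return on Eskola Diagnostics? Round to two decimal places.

7.21%

Mean R_i = (1.5 + 6.9 + 9.8 − 8.6 − 3.5 + 0.8) / 6 = 1.1500%
Mean R_m = (11.3 + 9.4 + 10.8 − 8.0 + 0.5 − 1.3) / 6 = 3.7833%
Σ(R_i − R̄_i)(R_m − R̄_m) = 227.5550  ⇒  Cov = 227.5550 / 5 = 45.5110
Σ(R_m − R̄_m)² = 312.7483  ⇒  Var(R_m) = 312.7483 / 5 = 62.5497
β = Cov / Var(R_m) = 45.5110 / 62.5497 = 0.7276
E(R) = R_f + β × MRP = 2.92% + 0.7276 × 5.90% = 7.21%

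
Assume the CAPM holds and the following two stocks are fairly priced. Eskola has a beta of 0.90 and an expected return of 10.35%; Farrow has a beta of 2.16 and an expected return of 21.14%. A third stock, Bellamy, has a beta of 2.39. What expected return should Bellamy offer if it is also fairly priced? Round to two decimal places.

23.11%

MRP (SML slope) = (21.14% − 10.35%) / (2.16 − 0.90) = 10.79% / 1.26 = 8.5635%
R_f (intercept) = 10.35% − 0.90 × 8.5635% = 2.6429%
E(R_Bellamy) = R_f + β × MRP = 2.6429% + 2.39 × 8.5635% = 23.11%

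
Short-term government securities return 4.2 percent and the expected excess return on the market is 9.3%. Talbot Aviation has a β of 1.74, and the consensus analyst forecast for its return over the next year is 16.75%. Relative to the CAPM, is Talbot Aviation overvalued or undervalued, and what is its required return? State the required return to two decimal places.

Overvalued; required return 20.38%

Required return = R_f + β·MRP = 4.2% + 1.74 × 9.3% = 20.38%
Forecast 16.75% < required 20.38% → the stock plots below the SML → overvalued.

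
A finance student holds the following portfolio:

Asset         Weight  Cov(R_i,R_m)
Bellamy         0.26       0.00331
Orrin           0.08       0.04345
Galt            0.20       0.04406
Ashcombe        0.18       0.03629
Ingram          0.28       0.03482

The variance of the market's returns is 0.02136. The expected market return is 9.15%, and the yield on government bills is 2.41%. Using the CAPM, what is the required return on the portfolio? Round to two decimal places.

11.70%

β_Bellamy = 0.00331 / 0.02136 = 0.1550
β_Orrin = 0.04345 / 0.02136 = 2.0342
β_Galt = 0.04406 / 0.02136 = 2.0627
β_Ashcombe = 0.03629 / 0.02136 = 1.6990
β_Ingram = 0.03482 / 0.02136 = 1.6301
β_P = Σ w_i β_i = 0.26×0.1550 + 0.08×2.0342 + 0.20×2.0627 + 0.18×1.6990 + 0.28×1.6301 = 1.3778
MRP = 9.15% − 2.41% = 6.74%
E(R_P) = R_f + β_P × MRP = 2.41% + 1.3778 × 6.74% = 11.70%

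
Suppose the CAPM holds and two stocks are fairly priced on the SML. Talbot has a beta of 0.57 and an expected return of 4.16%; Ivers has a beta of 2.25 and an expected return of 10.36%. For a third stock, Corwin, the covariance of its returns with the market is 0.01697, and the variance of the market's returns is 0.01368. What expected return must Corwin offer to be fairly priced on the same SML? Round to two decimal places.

MRP = (10.36% − 4.16%) / (2.25 − 0.57) = 3.6905%
R_f = 4.16% − 0.57 × 3.6905% = 2.0564%
β_Corwin = Cov / Var(R_m) = 0.01697 / 0.01368 = 1.2405
E(R_Corwin) = R_f + β × MRP = 2.0564% + 1.2405 × 3.6905% = 6.63%

6.63%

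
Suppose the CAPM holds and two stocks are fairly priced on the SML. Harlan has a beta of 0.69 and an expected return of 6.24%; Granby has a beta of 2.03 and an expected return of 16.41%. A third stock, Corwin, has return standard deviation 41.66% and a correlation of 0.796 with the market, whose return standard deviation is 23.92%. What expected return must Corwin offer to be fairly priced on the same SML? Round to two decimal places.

11.52%

MRP = (16.41% − 6.24%) / (2.03 − 0.69) = 7.5896%
R_f = 6.24% − 0.69 × 7.5896% = 1.0032%
β_Corwin = ρ·σ_i/σ_m = 0.796 × 41.66 / 23.92 = 1.3863
E(R_Corwin) = R_f + β × MRP = 1.0032% + 1.3863 × 7.5896% = 11.52%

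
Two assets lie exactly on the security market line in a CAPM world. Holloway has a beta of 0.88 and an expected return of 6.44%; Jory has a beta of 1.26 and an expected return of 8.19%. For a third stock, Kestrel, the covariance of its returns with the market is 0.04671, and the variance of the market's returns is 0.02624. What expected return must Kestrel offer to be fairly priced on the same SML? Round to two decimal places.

10.59%

MRP = (8.19% − 6.44%) / (1.26 − 0.88) = 4.6053%
R_f = 6.44% − 0.88 × 4.6053% = 2.3873%
β_Kestrel = Cov / Var(R_m) = 0.04671 / 0.02624 = 1.7801
E(R_Kestrel) = R_f + β × MRP = 2.3873% + 1.7801 × 4.6053% = 10.59%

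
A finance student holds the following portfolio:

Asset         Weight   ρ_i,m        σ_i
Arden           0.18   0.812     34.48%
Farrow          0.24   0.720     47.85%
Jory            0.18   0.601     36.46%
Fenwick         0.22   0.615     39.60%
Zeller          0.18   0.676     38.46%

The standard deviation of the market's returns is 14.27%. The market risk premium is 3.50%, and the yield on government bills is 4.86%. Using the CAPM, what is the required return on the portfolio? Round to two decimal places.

β_Arden = 0.812 × 34.48% / 14.27% = 1.9620
β_Farrow = 0.720 × 47.85% / 14.27% = 2.4143
β_Jory = 0.601 × 36.46% / 14.27% = 1.5356
β_Fenwick = 0.615 × 39.60% / 14.27% = 1.7067
β_Zeller = 0.676 × 38.46% / 14.27% = 1.8219
β_P = Σ w_i β_i = 0.18×1.9620 + 0.24×2.4143 + 0.18×1.5356 + 0.22×1.7067 + 0.18×1.8219 = 1.9124
E(R_P) = R_f + β_P × MRP = 4.86% + 1.9124 × 3.50% = 11.55%

11.55%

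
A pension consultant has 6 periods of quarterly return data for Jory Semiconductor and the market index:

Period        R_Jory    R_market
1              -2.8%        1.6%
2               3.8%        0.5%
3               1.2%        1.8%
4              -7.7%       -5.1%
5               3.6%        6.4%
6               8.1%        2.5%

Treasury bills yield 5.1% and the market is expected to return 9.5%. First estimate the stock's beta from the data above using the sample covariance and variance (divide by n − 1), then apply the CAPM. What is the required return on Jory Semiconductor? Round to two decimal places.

Mean R_i = (-2.8 + 3.8 + 1.2 − 7.7 + 3.6 + 8.1) / 6 = 1.0333%
Mean R_m = (1.6 + 0.5 + 1.8 − 5.1 + 6.4 + 2.5) / 6 = 1.2833%
Σ(R_i − R̄_i)(R_m − R̄_m) = 74.1833  ⇒  Cov = 74.1833 / 5 = 14.8367
Σ(R_m − R̄_m)² = 69.3883  ⇒  Var(R_m) = 69.3883 / 5 = 13.8777
β = Cov / Var(R_m) = 14.8367 / 13.8777 = 1.0691
MRP = 9.5% − 5.1% = 4.40%
E(R) = R_f + β × MRP = 5.1% + 1.0691 × 4.4% = 9.80%

9.80%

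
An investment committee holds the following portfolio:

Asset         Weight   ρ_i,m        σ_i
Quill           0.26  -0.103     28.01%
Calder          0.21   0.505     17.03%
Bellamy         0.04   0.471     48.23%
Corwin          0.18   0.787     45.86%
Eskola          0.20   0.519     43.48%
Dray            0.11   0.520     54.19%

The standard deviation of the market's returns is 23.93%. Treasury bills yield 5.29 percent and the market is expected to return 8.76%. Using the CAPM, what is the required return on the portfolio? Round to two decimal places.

7.62%

β_Quill = -0.103 × 28.01% / 23.93% = -0.1206
β_Calder = 0.505 × 17.03% / 23.93% = 0.3594
β_Bellamy = 0.471 × 48.23% / 23.93% = 0.9493
β_Corwin = 0.787 × 45.86% / 23.93% = 1.5082
β_Eskola = 0.519 × 43.48% / 23.93% = 0.9430
β_Dray = 0.520 × 54.19% / 23.93% = 1.1776
β_P = Σ w_i β_i = 0.26×-0.1206 + 0.21×0.3594 + 0.04×0.9493 + 0.18×1.5082 + 0.20×0.9430 + 0.11×1.1776 = 0.6717
MRP = 8.76% − 5.29% = 3.47%
E(R_P) = R_f + β_P × MRP = 5.29% + 0.6717 × 3.47% = 7.62%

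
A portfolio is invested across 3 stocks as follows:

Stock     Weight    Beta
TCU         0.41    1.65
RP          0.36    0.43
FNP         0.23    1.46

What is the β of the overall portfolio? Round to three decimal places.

1.167

β_P = Σ w_i β_i = 0.41×1.65 + 0.36×0.43 + 0.23×1.46 = 1.1671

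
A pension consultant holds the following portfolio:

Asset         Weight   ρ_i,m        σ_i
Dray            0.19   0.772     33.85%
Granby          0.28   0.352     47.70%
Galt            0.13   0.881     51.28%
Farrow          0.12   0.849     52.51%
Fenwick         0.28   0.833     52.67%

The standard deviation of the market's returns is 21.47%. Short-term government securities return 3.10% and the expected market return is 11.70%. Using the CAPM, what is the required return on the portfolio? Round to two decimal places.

β_Dray = 0.772 × 33.85% / 21.47% = 1.2171
β_Granby = 0.352 × 47.70% / 21.47% = 0.7820
β_Galt = 0.881 × 51.28% / 21.47% = 2.1042
β_Farrow = 0.849 × 52.51% / 21.47% = 2.0764
β_Fenwick = 0.833 × 52.67% / 21.47% = 2.0435
β_P = Σ w_i β_i = 0.19×1.2171 + 0.28×0.7820 + 0.13×2.1042 + 0.12×2.0764 + 0.28×2.0435 = 1.5451
MRP = 11.70% − 3.10% = 8.60%
E(R_P) = R_f + β_P × MRP = 3.10% + 1.5451 × 8.60% = 16.39%

16.39%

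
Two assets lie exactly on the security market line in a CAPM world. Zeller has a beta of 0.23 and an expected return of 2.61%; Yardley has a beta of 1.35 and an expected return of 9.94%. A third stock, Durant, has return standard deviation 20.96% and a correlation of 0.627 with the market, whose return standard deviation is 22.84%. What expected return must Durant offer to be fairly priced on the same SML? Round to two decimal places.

4.87%

MRP = (9.94% − 2.61%) / (1.35 − 0.23) = 6.5446%
R_f = 2.61% − 0.23 × 6.5446% = 1.1047%
β_Durant = ρ·σ_i/σ_m = 0.627 × 20.96 / 22.84 = 0.5754
E(R_Durant) = R_f + β × MRP = 1.1047% + 0.5754 × 6.5446% = 4.87%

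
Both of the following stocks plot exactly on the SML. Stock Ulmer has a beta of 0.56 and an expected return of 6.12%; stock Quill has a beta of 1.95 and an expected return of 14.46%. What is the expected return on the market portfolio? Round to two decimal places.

Both satisfy E(R) = R_f + β·MRP, so the slope of the SML is
MRP = (14.46% − 6.12%) / (1.95 − 0.56) = 8.34% / 1.39 = 6.0000%
R_f = E(R_Ulmer) − β_Ulmer·MRP = 6.12% − 0.56 × 6.0000% = 2.7600%
E(R_m) = R_f + MRP = 2.7600% + 6.0000% = 8.76%

8.76%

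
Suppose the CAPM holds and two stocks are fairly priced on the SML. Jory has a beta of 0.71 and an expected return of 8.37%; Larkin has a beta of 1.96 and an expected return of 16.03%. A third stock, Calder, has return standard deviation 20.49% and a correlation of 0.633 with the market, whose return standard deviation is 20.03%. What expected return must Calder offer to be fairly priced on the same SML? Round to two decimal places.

MRP = (16.03% − 8.37%) / (1.96 − 0.71) = 6.1280%
R_f = 8.37% − 0.71 × 6.1280% = 4.0191%
β_Calder = ρ·σ_i/σ_m = 0.633 × 20.49 / 20.03 = 0.6475
E(R_Calder) = R_f + β × MRP = 4.0191% + 0.6475 × 6.1280% = 7.99%

7.99%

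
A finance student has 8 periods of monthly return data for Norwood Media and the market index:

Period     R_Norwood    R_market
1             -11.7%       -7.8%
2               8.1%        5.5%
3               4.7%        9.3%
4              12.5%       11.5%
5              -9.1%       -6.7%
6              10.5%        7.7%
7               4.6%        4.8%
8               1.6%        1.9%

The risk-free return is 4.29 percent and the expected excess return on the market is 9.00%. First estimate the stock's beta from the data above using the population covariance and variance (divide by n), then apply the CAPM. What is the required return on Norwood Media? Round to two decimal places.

14.96%

Mean R_i = (-11.7 + 8.1 + 4.7 + 12.5 − 9.1 + 10.5 + 4.6 + 1.6) / 8 = 2.6500%
Mean R_m = (-7.8 + 5.5 + 9.3 + 11.5 − 6.7 + 7.7 + 4.8 + 1.9) / 8 = 3.2750%
Σ(R_i − R̄_i)(R_m − R̄_m) = 420.7800  ⇒  Cov = 420.7800 / 8 = 52.5975
Σ(R_m − R̄_m)² = 354.8550  ⇒  Var(R_m) = 354.8550 / 8 = 44.3569
β = Cov / Var(R_m) = 52.5975 / 44.3569 = 1.1858
E(R) = R_f + β × MRP = 4.29% + 1.1858 × 9.00% = 14.96%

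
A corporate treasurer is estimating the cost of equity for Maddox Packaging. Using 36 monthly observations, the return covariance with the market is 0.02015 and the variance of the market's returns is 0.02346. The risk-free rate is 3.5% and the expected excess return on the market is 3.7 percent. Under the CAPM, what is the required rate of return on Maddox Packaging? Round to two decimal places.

6.68%

β = Cov(R_i, R_m) / Var(R_m) = 0.02015 / 0.02346 = 0.8589
E(R) = R_f + β × MRP = 3.5% + 0.8589 × 3.7% = 6.68%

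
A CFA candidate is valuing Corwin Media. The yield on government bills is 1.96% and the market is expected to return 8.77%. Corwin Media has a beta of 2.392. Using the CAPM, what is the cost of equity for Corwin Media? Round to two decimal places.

18.25%

Market risk premium = E(R_m) − R_f = 8.77% − 1.96% = 6.81%
E(R) = R_f + β × MRP = 1.96% + 2.392 × 6.81% = 18.25%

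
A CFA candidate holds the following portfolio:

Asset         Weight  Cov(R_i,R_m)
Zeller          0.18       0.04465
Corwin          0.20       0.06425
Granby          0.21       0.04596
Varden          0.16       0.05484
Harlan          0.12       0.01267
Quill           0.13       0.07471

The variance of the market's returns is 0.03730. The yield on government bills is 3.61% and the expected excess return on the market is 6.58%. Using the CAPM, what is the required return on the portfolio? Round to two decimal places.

β_Zeller = 0.04465 / 0.03730 = 1.1971
β_Corwin = 0.06425 / 0.03730 = 1.7225
β_Granby = 0.04596 / 0.03730 = 1.2322
β_Varden = 0.05484 / 0.03730 = 1.4702
β_Harlan = 0.01267 / 0.03730 = 0.3397
β_Quill = 0.07471 / 0.03730 = 2.0029
β_P = Σ w_i β_i = 0.18×1.1971 + 0.20×1.7225 + 0.21×1.2322 + 0.16×1.4702 + 0.12×0.3397 + 0.13×2.0029 = 1.3551
E(R_P) = R_f + β_P × MRP = 3.61% + 1.3551 × 6.58% = 12.53%

12.53%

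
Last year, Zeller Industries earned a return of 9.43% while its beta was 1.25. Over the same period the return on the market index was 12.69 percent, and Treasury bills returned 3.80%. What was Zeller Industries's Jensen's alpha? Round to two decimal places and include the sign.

Market excess return = 12.69% − 3.80% = 8.89%
CAPM benchmark = R_f + β(R_m − R_f) = 3.80% + 1.25 × 8.89% = 14.9125%
α = actual − benchmark = 9.43% − 14.9125% = -5.48%

-5.48%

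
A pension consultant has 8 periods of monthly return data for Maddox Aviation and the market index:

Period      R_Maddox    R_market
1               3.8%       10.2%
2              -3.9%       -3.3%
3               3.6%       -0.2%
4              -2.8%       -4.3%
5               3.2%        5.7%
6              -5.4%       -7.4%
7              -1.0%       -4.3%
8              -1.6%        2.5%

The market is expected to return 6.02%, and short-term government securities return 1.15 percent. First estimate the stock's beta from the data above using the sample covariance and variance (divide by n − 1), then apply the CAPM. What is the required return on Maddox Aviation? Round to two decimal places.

Mean R_i = (3.8 − 3.9 + 3.6 − 2.8 + 3.2 − 5.4 − 1.0 − 1.6) / 8 = -0.5125%
Mean R_m = (10.2 − 3.3 − 0.2 − 4.3 + 5.7 − 7.4 − 4.3 + 2.5) / 8 = -0.1375%
Σ(R_i − R̄_i)(R_m − R̄_m) = 120.8863  ⇒  Cov = 120.8863 / 7 = 17.2695
Σ(R_m − R̄_m)² = 245.2988  ⇒  Var(R_m) = 245.2988 / 7 = 35.0427
β = Cov / Var(R_m) = 17.2695 / 35.0427 = 0.4928
MRP = 6.02% − 1.15% = 4.87%
E(R) = R_f + β × MRP = 1.15% + 0.4928 × 4.87% = 3.55%

3.55%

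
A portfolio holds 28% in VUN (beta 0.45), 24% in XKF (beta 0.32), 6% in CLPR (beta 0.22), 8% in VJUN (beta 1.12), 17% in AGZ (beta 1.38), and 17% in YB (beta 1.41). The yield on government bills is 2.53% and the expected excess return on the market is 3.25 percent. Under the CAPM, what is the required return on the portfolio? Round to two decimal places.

β_P = Σ w_i β_i = 0.28×0.45 + 0.24×0.32 + 0.06×0.22 + 0.08×1.12 + 0.17×1.38 + 0.17×1.41 = 0.7799
E(R_P) = R_f + β_P × MRP = 2.53% + 0.7799 × 3.25% = 5.06%

5.06%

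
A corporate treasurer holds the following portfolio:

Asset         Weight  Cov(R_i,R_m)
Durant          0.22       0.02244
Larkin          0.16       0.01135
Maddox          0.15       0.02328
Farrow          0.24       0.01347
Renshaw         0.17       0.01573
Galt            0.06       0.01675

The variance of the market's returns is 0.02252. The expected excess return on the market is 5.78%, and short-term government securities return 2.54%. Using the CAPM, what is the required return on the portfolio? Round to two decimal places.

6.94%

β_Durant = 0.02244 / 0.02252 = 0.9964
β_Larkin = 0.01135 / 0.02252 = 0.5040
β_Maddox = 0.02328 / 0.02252 = 1.0337
β_Farrow = 0.01347 / 0.02252 = 0.5981
β_Renshaw = 0.01573 / 0.02252 = 0.6985
β_Galt = 0.01675 / 0.02252 = 0.7438
β_P = Σ w_i β_i = 0.22×0.9964 + 0.16×0.5040 + 0.15×1.0337 + 0.24×0.5981 + 0.17×0.6985 + 0.06×0.7438 = 0.7618
E(R_P) = R_f + β_P × MRP = 2.54% + 0.7618 × 5.78% = 6.94%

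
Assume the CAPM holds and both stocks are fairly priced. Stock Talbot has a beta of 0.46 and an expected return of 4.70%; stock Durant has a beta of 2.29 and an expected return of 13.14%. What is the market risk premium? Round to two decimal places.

Both satisfy E(R) = R_f + β·MRP, so the slope of the SML is
MRP = (13.14% − 4.70%) / (2.29 − 0.46) = 8.44% / 1.83 = 4.6120%

4.61%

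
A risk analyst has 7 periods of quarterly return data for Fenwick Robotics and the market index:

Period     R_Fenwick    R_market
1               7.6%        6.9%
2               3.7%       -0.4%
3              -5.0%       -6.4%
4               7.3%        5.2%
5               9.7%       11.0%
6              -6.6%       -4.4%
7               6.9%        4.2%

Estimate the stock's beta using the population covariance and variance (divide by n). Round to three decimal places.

0.977

Mean R_i = (7.6 + 3.7 − 5.0 + 7.3 + 9.7 − 6.6 + 6.9) / 7 = 3.3714%
Mean R_m = (6.9 − 0.4 − 6.4 + 5.2 + 11.0 − 4.4 + 4.2) / 7 = 2.3000%
Σ(R_i − R̄_i)(R_m − R̄_m) = 231.3600  ⇒  Cov = 231.3600 / 7 = 33.0514
Σ(R_m − R̄_m)² = 236.7400  ⇒  Var(R_m) = 236.7400 / 7 = 33.8200
β = Cov / Var(R_m) = 33.0514 / 33.8200 = 0.9773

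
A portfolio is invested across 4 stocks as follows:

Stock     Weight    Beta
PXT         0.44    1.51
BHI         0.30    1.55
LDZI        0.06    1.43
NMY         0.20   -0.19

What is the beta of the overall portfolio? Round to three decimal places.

1.177

β_P = Σ w_i β_i = 0.44×1.51 + 0.30×1.55 + 0.06×1.43 + 0.20×-0.19 = 1.1772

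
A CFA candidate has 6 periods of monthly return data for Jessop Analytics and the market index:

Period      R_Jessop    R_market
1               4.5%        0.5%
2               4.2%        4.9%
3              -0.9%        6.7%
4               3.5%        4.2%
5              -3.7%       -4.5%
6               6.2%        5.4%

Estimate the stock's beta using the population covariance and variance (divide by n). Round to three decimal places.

0.484

Mean R_i = (4.5 + 4.2 − 0.9 + 3.5 − 3.7 + 6.2) / 6 = 2.3000%
Mean R_m = (0.5 + 4.9 + 6.7 + 4.2 − 4.5 + 5.4) / 6 = 2.8667%
Σ(R_i − R̄_i)(R_m − R̄_m) = 42.0700  ⇒  Cov = 42.0700 / 6 = 7.0117
Σ(R_m − R̄_m)² = 86.8933  ⇒  Var(R_m) = 86.8933 / 6 = 14.4822
β = Cov / Var(R_m) = 7.0117 / 14.4822 = 0.4842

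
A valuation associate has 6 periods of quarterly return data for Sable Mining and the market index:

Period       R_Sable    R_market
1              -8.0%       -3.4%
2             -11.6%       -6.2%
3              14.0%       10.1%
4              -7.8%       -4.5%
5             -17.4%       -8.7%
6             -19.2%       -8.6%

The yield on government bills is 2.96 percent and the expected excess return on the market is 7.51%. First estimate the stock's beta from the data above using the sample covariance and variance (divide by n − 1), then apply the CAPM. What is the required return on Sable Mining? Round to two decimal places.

15.60%

Mean R_i = (-8.0 − 11.6 + 14.0 − 7.8 − 17.4 − 19.2) / 6 = -8.3333%
Mean R_m = (-3.4 − 6.2 + 10.1 − 4.5 − 8.7 − 8.6) / 6 = -3.5500%
Σ(R_i − R̄_i)(R_m − R̄_m) = 414.6200  ⇒  Cov = 414.6200 / 5 = 82.9240
Σ(R_m − R̄_m)² = 246.2950  ⇒  Var(R_m) = 246.2950 / 5 = 49.2590
β = Cov / Var(R_m) = 82.9240 / 49.2590 = 1.6834
E(R) = R_f + β × MRP = 2.96% + 1.6834 × 7.51% = 15.60%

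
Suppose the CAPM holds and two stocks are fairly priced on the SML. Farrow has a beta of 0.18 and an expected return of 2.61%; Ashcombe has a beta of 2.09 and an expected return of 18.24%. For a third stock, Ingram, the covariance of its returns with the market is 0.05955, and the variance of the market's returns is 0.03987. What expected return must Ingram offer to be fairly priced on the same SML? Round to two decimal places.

MRP = (18.24% − 2.61%) / (2.09 − 0.18) = 8.1832%
R_f = 2.61% − 0.18 × 8.1832% = 1.1370%
β_Ingram = Cov / Var(R_m) = 0.05955 / 0.03987 = 1.4936
E(R_Ingram) = R_f + β × MRP = 1.1370% + 1.4936 × 8.1832% = 13.36%

13.36%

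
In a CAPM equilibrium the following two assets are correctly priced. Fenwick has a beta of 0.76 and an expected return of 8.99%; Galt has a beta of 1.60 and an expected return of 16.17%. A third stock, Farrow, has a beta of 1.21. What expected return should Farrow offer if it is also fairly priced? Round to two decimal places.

MRP (SML slope) = (16.17% − 8.99%) / (1.60 − 0.76) = 7.18% / 0.84 = 8.5476%
R_f (intercept) = 8.99% − 0.76 × 8.5476% = 2.4938%
E(R_Farrow) = R_f + β × MRP = 2.4938% + 1.21 × 8.5476% = 12.84%

12.84%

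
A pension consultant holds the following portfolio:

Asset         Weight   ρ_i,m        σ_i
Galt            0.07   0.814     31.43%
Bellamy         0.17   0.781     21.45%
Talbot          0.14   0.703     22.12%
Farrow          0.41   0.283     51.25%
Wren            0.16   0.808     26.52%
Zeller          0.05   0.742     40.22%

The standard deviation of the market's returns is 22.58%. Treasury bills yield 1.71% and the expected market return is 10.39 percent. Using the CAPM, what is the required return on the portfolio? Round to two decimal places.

8.51%

β_Galt = 0.814 × 31.43% / 22.58% = 1.1330
β_Bellamy = 0.781 × 21.45% / 22.58% = 0.7419
β_Talbot = 0.703 × 22.12% / 22.58% = 0.6887
β_Farrow = 0.283 × 51.25% / 22.58% = 0.6423
β_Wren = 0.808 × 26.52% / 22.58% = 0.9490
β_Zeller = 0.742 × 40.22% / 22.58% = 1.3217
β_P = Σ w_i β_i = 0.07×1.1330 + 0.17×0.7419 + 0.14×0.6887 + 0.41×0.6423 + 0.16×0.9490 + 0.05×1.3217 = 0.7831
MRP = 10.39% − 1.71% = 8.68%
E(R_P) = R_f + β_P × MRP = 1.71% + 0.7831 × 8.68% = 8.51%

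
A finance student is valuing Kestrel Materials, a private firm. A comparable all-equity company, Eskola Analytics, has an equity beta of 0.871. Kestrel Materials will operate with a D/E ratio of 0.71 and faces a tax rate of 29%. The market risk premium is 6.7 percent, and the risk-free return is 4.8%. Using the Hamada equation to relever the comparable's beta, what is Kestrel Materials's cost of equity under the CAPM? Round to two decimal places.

13.58%

β_L = β_U × [1 + (1 − t)(D/E)] = 0.871 × [1 + (1 − 0.29) × 0.71]
    = 0.871 × [1 + 0.71 × 0.71] = 0.871 × 1.5041 = 1.3101
E(R) = R_f + β_L × MRP = 4.8% + 1.3101 × 6.7% = 13.58%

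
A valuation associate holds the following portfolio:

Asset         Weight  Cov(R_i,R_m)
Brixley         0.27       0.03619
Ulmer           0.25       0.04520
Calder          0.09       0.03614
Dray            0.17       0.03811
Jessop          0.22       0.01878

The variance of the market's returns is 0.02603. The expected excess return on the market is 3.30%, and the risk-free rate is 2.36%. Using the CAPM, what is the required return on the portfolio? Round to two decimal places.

β_Brixley = 0.03619 / 0.02603 = 1.3903
β_Ulmer = 0.04520 / 0.02603 = 1.7365
β_Calder = 0.03614 / 0.02603 = 1.3884
β_Dray = 0.03811 / 0.02603 = 1.4641
β_Jessop = 0.01878 / 0.02603 = 0.7215
β_P = Σ w_i β_i = 0.27×1.3903 + 0.25×1.7365 + 0.09×1.3884 + 0.17×1.4641 + 0.22×0.7215 = 1.3421
E(R_P) = R_f + β_P × MRP = 2.36% + 1.3421 × 3.30% = 6.79%

6.79%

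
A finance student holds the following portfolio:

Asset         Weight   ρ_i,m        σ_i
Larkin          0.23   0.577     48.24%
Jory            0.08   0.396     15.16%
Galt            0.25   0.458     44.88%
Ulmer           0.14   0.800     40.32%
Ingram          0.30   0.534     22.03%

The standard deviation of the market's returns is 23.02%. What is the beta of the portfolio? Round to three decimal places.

β_Larkin = 0.577 × 48.24% / 23.02% = 1.2091
β_Jory = 0.396 × 15.16% / 23.02% = 0.2608
β_Galt = 0.458 × 44.88% / 23.02% = 0.8929
β_Ulmer = 0.800 × 40.32% / 23.02% = 1.4012
β_Ingram = 0.534 × 22.03% / 23.02% = 0.5110
β_P = Σ w_i β_i = 0.23×1.2091 + 0.08×0.2608 + 0.25×0.8929 + 0.14×1.4012 + 0.30×0.5110 = 0.8717

0.872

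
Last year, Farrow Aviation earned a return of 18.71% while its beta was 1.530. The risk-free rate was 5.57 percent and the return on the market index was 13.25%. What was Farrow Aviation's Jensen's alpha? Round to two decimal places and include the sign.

+1.39%

Market excess return = 13.25% − 5.57% = 7.68%
CAPM benchmark = R_f + β(R_m − R_f) = 5.57% + 1.530 × 7.68% = 17.32040%
α = actual − benchmark = 18.71% − 17.32040% = +1.39%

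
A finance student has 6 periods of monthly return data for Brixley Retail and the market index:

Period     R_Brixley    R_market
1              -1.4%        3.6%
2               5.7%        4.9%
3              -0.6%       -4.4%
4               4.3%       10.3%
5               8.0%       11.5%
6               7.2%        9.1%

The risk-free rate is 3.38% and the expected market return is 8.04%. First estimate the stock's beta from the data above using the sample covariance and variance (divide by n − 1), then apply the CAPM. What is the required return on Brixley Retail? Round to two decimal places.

5.85%

Mean R_i = (-1.4 + 5.7 − 0.6 + 4.3 + 8.0 + 7.2) / 6 = 3.8667%
Mean R_m = (3.6 + 4.9 − 4.4 + 10.3 + 11.5 + 9.1) / 6 = 5.8333%
Σ(R_i − R̄_i)(R_m − R̄_m) = 92.0067  ⇒  Cov = 92.0067 / 5 = 18.4013
Σ(R_m − R̄_m)² = 173.3133  ⇒  Var(R_m) = 173.3133 / 5 = 34.6627
β = Cov / Var(R_m) = 18.4013 / 34.6627 = 0.5309
MRP = 8.04% − 3.38% = 4.66%
E(R) = R_f + β × MRP = 3.38% + 0.5309 × 4.66% = 5.85%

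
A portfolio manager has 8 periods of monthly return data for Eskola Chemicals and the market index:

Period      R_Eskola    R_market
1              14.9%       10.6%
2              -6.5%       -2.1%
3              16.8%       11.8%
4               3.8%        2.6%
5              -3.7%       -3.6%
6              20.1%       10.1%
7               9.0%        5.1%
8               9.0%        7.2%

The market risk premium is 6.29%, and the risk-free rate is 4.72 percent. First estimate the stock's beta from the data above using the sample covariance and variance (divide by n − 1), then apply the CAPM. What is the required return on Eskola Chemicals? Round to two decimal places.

Mean R_i = (14.9 − 6.5 + 16.8 + 3.8 − 3.7 + 20.1 + 9.0 + 9.0) / 8 = 7.9250%
Mean R_m = (10.6 − 2.1 + 11.8 + 2.6 − 3.6 + 10.1 + 5.1 + 7.2) / 8 = 5.2125%
Σ(R_i − R̄_i)(R_m − R̄_m) = 376.2675  ⇒  Cov = 376.2675 / 7 = 53.7525
Σ(R_m − R̄_m)² = 238.2288  ⇒  Var(R_m) = 238.2288 / 7 = 34.0327
β = Cov / Var(R_m) = 53.7525 / 34.0327 = 1.5794
E(R) = R_f + β × MRP = 4.72% + 1.5794 × 6.29% = 14.65%

14.65%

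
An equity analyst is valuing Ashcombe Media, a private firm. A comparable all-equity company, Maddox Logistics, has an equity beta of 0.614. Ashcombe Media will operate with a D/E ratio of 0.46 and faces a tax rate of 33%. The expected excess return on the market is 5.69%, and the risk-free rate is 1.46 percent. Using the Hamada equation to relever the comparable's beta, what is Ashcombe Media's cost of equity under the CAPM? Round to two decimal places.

β_L = β_U × [1 + (1 − t)(D/E)] = 0.614 × [1 + (1 − 0.33) × 0.46]
    = 0.614 × [1 + 0.67 × 0.46] = 0.614 × 1.3082 = 0.8032
E(R) = R_f + β_L × MRP = 1.46% + 0.8032 × 5.69% = 6.03%

6.03%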